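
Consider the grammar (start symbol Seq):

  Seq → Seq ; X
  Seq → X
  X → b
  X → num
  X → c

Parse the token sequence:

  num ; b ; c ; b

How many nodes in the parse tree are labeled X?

4

[Seq [Seq [Seq [Seq [X num]] ; [X b]] ; [X c]] ; [X b]]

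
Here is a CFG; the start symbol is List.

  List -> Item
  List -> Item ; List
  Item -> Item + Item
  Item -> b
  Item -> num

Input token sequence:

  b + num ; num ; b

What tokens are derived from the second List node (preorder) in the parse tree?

num ; b

[List [Item [Item b] + [Item num]] ; [List [Item num] ; [List [Item b]]]]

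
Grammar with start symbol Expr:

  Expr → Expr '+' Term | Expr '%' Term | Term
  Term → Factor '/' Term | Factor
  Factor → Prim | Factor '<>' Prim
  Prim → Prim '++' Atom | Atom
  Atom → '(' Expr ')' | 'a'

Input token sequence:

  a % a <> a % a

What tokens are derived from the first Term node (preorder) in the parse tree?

a

[Expr [Expr [Expr [Term [Factor [Prim [Atom a]]]]] % [Term [Factor [Factor [Prim [Atom a]]] <> [Prim [Atom a]]]]] % [Term [Factor [Prim [Atom a]]]]]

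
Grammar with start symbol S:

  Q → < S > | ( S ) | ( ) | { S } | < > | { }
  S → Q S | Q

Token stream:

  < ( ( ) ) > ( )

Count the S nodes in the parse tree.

[S [Q < [S [Q ( [S [Q ( )]] )]] >] [S [Q ( )]]]

4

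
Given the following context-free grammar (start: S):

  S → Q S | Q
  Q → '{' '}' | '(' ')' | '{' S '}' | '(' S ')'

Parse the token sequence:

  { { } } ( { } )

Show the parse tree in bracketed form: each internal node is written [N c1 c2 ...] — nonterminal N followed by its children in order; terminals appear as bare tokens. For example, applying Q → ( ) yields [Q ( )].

S
Q S
{ S } S
{ Q } S
{ { } } S
{ { } } Q
{ { } } ( S )
{ { } } ( Q )
{ { } } ( { } )

[S [Q { [S [Q { }]] }] [S [Q ( [S [Q { }]] )]]]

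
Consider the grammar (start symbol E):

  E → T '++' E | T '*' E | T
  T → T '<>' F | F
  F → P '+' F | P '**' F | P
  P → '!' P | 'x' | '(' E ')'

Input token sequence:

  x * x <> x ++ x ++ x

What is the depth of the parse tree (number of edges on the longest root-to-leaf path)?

[E [T [F [P x]]] * [E [T [T [F [P x]]] <> [F [P x]]] ++ [E [T [F [P x]]] ++ [E [T [F [P x]]]]]]]

7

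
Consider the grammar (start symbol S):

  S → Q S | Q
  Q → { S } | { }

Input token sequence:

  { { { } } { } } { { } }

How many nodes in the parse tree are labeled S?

6

[S [Q { [S [Q { [S [Q { }]] }] [S [Q { }]]] }] [S [Q { [S [Q { }]] }]]]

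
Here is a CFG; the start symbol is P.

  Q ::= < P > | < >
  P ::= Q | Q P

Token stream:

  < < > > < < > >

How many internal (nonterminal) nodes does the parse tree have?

8

[P [Q < [P [Q < >]] >] [P [Q < [P [Q < >]] >]]]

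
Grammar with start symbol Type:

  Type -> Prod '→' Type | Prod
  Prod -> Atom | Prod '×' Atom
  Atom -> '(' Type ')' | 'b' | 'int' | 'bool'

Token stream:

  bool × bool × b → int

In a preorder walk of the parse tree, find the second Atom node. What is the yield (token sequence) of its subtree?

[Type [Prod [Prod [Prod [Atom bool]] × [Atom bool]] × [Atom b]] → [Type [Prod [Atom int]]]]

bool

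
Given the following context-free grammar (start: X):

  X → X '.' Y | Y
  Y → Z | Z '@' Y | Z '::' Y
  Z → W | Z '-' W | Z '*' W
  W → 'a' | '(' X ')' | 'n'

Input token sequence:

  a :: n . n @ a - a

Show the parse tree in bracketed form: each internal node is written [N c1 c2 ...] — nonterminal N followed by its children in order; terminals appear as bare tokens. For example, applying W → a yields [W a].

X
X . Y
Y . Y
Z :: Y . Y
W :: Y . Y
a :: Y . Y
a :: Z . Y
a :: W . Y
a :: n . Y
a :: n . Z @ Y
a :: n . W @ Y
a :: n . n @ Y
a :: n . n @ Z
a :: n . n @ Z - W
a :: n . n @ W - W
a :: n . n @ a - W
a :: n . n @ a - a

[X [X [Y [Z [W a]] :: [Y [Z [W n]]]]] . [Y [Z [W n]] @ [Y [Z [Z [W a]] - [W a]]]]]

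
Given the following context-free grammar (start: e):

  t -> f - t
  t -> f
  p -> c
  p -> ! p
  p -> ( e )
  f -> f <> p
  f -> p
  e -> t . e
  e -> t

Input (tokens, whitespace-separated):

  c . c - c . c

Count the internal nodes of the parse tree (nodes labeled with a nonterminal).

15

[e [t [f [p c]]] . [e [t [f [p c]] - [t [f [p c]]]] . [e [t [f [p c]]]]]]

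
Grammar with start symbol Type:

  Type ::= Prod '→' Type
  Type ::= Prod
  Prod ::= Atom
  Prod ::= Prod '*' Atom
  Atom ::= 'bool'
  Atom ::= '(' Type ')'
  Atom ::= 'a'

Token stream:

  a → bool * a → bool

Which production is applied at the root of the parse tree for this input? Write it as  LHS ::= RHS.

[Type [Prod [Atom a]] → [Type [Prod [Prod [Atom bool]] * [Atom a]] → [Type [Prod [Atom bool]]]]]

Type ::= Prod '→' Type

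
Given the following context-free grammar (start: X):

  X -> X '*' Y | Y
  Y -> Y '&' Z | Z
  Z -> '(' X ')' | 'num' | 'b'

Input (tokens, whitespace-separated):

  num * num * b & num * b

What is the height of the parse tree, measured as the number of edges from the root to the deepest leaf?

6

[X [X [X [X [Y [Z num]]] * [Y [Z num]]] * [Y [Y [Z b]] & [Z num]]] * [Y [Z b]]]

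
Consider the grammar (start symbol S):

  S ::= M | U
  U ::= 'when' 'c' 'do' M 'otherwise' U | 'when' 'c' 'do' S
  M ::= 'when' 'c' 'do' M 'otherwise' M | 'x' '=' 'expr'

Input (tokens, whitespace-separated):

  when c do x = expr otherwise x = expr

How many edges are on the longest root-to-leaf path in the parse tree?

3

[S [M when c do [M x = expr] otherwise [M x = expr]]]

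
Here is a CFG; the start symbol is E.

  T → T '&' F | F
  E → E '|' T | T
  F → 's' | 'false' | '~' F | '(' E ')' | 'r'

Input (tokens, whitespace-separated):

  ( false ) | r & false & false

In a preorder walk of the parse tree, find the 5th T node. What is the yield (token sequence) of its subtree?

[E [E [T [F ( [E [T [F false]]] )]]] | [T [T [T [F r]] & [F false]] & [F false]]]

r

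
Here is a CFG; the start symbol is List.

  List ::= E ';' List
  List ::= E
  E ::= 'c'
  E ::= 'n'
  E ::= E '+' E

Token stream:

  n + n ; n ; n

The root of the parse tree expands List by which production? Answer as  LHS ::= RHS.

[List [E [E n] + [E n]] ; [List [E n] ; [List [E n]]]]

List ::= E ';' List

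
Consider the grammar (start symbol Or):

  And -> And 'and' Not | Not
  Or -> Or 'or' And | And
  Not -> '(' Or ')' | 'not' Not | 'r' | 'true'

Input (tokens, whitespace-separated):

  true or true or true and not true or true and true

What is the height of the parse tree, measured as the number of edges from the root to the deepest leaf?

[Or [Or [Or [Or [And [Not true]]] or [And [Not true]]] or [And [And [Not true]] and [Not not [Not true]]]] or [And [And [Not true]] and [Not true]]]

6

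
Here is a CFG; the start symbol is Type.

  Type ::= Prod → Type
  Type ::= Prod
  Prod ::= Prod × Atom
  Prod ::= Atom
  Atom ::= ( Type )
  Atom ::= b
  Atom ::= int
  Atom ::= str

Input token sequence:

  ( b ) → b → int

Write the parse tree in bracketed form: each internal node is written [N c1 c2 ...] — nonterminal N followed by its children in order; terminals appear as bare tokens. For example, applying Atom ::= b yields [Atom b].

[Type [Prod [Atom ( [Type [Prod [Atom b]]] )]] → [Type [Prod [Atom b]] → [Type [Prod [Atom int]]]]]

Type
Prod → Type
Atom → Type
( Type ) → Type
( Prod ) → Type
( Atom ) → Type
( b ) → Type
( b ) → Prod → Type
( b ) → Atom → Type
( b ) → b → Type
( b ) → b → Prod
( b ) → b → Atom
( b ) → b → int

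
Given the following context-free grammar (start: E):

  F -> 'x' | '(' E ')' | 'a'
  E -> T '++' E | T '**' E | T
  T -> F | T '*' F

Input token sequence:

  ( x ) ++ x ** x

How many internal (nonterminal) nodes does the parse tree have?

12

[E [T [F ( [E [T [F x]]] )]] ++ [E [T [F x]] ** [E [T [F x]]]]]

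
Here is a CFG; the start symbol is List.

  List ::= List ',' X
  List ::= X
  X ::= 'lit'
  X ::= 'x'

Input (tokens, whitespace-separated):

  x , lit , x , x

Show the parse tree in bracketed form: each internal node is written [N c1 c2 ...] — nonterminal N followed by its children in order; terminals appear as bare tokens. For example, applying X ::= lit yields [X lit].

[List [List [List [List [X x]] , [X lit]] , [X x]] , [X x]]

List
List , X
List , X , X
List , X , X , X
X , X , X , X
x , X , X , X
x , lit , X , X
x , lit , x , X
x , lit , x , x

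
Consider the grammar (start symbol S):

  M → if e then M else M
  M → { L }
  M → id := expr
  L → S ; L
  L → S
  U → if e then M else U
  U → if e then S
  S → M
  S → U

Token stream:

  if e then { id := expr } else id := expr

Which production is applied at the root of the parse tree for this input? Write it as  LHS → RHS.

[S [M if e then [M { [L [S [M id := expr]]] }] else [M id := expr]]]

S → M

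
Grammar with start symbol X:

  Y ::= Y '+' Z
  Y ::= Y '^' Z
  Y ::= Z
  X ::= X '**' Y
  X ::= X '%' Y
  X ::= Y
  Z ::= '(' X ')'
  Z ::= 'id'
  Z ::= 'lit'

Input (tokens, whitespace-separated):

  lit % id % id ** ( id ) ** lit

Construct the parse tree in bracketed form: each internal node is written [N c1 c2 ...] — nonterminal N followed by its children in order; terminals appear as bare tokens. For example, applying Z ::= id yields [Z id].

[X [X [X [X [X [Y [Z lit]]] % [Y [Z id]]] % [Y [Z id]]] ** [Y [Z ( [X [Y [Z id]]] )]]] ** [Y [Z lit]]]

X
X ** Y
X ** Y ** Y
X % Y ** Y ** Y
X % Y % Y ** Y ** Y
Y % Y % Y ** Y ** Y
Z % Y % Y ** Y ** Y
lit % Y % Y ** Y ** Y
lit % Z % Y ** Y ** Y
lit % id % Y ** Y ** Y
lit % id % Z ** Y ** Y
lit % id % id ** Y ** Y
lit % id % id ** Z ** Y
lit % id % id ** ( X ) ** Y
lit % id % id ** ( Y ) ** Y
lit % id % id ** ( Z ) ** Y
lit % id % id ** ( id ) ** Y
lit % id % id ** ( id ) ** Z
lit % id % id ** ( id ) ** lit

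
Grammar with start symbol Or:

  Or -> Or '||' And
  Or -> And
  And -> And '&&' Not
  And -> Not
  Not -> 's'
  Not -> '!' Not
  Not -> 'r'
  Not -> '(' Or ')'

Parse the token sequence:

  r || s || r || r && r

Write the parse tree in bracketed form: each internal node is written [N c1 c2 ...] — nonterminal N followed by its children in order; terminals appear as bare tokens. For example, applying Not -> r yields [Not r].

[Or [Or [Or [Or [And [Not r]]] || [And [Not s]]] || [And [Not r]]] || [And [And [Not r]] && [Not r]]]

Or
Or || And
Or || And || And
Or || And || And || And
And || And || And || And
Not || And || And || And
r || And || And || And
r || Not || And || And
r || s || And || And
r || s || Not || And
r || s || r || And
r || s || r || And && Not
r || s || r || Not && Not
r || s || r || r && Not
r || s || r || r && r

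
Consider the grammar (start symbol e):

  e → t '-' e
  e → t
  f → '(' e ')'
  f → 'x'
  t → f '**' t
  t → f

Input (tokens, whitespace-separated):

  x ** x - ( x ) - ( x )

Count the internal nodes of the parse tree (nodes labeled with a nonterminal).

[e [t [f x] ** [t [f x]]] - [e [t [f ( [e [t [f x]]] )]] - [e [t [f ( [e [t [f x]]] )]]]]]

17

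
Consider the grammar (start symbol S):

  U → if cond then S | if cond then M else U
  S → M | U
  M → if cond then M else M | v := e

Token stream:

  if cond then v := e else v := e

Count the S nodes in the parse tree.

1

[S [M if cond then [M v := e] else [M v := e]]]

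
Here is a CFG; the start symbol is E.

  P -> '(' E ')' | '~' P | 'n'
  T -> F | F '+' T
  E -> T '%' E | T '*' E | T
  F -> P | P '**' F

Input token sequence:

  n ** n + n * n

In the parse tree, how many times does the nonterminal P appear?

4

[E [T [F [P n] ** [F [P n]]] + [T [F [P n]]]] * [E [T [F [P n]]]]]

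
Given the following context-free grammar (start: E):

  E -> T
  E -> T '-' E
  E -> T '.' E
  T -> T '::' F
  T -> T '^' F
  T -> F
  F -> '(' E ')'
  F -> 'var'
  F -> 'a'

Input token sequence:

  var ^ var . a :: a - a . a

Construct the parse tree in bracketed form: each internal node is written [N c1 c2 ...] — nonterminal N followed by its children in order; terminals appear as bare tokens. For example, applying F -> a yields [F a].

E
T . E
T ^ F . E
F ^ F . E
var ^ F . E
var ^ var . E
var ^ var . T - E
var ^ var . T :: F - E
var ^ var . F :: F - E
var ^ var . a :: F - E
var ^ var . a :: a - E
var ^ var . a :: a - T . E
var ^ var . a :: a - F . E
var ^ var . a :: a - a . E
var ^ var . a :: a - a . T
var ^ var . a :: a - a . F
var ^ var . a :: a - a . a

[E [T [T [F var]] ^ [F var]] . [E [T [T [F a]] :: [F a]] - [E [T [F a]] . [E [T [F a]]]]]]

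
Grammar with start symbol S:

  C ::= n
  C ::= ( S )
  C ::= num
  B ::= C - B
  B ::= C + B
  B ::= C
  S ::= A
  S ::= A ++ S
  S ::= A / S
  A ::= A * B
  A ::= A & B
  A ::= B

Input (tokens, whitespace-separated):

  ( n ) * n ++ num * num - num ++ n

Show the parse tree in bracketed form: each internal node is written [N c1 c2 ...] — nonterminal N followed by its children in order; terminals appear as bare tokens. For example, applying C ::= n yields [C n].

[S [A [A [B [C ( [S [A [B [C n]]]] )]]] * [B [C n]]] ++ [S [A [A [B [C num]]] * [B [C num] - [B [C num]]]] ++ [S [A [B [C n]]]]]]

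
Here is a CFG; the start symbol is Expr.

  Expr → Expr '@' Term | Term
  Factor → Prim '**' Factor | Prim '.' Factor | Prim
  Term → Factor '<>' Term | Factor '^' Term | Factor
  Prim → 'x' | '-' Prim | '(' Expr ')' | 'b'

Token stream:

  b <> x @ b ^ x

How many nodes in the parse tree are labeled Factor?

[Expr [Expr [Term [Factor [Prim b]] <> [Term [Factor [Prim x]]]]] @ [Term [Factor [Prim b]] ^ [Term [Factor [Prim x]]]]]

4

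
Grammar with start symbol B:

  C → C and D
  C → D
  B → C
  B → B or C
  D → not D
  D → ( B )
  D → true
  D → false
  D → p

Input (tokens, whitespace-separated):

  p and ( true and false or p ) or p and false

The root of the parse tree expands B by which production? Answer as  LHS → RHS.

[B [B [C [C [D p]] and [D ( [B [B [C [C [D true]] and [D false]]] or [C [D p]]] )]]] or [C [C [D p]] and [D false]]]

B → B or C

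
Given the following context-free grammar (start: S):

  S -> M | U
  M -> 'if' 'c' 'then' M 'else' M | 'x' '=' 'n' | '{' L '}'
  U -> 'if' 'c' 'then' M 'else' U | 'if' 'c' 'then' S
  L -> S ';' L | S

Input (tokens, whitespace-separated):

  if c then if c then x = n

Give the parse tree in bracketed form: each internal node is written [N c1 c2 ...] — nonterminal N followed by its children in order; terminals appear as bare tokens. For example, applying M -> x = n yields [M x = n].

S
U
if c then S
if c then U
if c then if c then S
if c then if c then M
if c then if c then x = n

[S [U if c then [S [U if c then [S [M x = n]]]]]]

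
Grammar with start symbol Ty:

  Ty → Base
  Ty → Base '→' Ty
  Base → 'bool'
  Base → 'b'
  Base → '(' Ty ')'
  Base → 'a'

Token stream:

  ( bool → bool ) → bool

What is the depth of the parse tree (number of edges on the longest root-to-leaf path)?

[Ty [Base ( [Ty [Base bool] → [Ty [Base bool]]] )] → [Ty [Base bool]]]

5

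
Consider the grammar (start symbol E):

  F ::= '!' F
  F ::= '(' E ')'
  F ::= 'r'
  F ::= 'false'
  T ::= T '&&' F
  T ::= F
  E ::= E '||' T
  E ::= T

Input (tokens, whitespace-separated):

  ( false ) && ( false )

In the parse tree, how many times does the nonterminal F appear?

[E [T [T [F ( [E [T [F false]]] )]] && [F ( [E [T [F false]]] )]]]

4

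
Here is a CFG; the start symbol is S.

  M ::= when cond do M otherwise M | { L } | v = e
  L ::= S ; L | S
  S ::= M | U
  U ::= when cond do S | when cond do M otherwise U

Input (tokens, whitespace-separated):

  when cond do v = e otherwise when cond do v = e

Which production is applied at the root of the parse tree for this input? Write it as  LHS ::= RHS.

S ::= U

[S [U when cond do [M v = e] otherwise [U when cond do [S [M v = e]]]]]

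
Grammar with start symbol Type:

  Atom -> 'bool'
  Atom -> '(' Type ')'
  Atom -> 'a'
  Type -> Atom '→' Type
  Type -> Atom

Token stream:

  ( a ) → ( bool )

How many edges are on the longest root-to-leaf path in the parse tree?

[Type [Atom ( [Type [Atom a]] )] → [Type [Atom ( [Type [Atom bool]] )]]]

5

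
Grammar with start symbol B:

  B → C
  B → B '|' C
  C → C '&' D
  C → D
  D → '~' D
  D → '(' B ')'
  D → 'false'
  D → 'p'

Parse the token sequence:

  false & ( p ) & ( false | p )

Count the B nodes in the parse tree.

4

[B [C [C [C [D false]] & [D ( [B [C [D p]]] )]] & [D ( [B [B [C [D false]]] | [C [D p]]] )]]]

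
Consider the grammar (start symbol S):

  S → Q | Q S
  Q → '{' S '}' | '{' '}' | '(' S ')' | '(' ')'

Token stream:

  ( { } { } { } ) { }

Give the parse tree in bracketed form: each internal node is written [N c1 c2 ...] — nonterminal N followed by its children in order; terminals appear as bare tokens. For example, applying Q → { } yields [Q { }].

S
Q S
( S ) S
( Q S ) S
( { } S ) S
( { } Q S ) S
( { } { } S ) S
( { } { } Q ) S
( { } { } { } ) S
( { } { } { } ) Q
( { } { } { } ) { }

[S [Q ( [S [Q { }] [S [Q { }] [S [Q { }]]]] )] [S [Q { }]]]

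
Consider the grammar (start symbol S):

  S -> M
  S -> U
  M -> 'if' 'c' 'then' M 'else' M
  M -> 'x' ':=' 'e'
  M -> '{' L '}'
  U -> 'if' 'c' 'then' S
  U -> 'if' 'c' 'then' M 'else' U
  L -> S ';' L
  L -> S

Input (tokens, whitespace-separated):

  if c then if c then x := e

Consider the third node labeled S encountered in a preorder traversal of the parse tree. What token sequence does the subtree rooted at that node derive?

x := e

[S [U if c then [S [U if c then [S [M x := e]]]]]]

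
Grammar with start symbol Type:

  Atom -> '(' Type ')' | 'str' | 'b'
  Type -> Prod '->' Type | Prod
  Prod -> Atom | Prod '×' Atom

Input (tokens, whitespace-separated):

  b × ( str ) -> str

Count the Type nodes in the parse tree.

3

[Type [Prod [Prod [Atom b]] × [Atom ( [Type [Prod [Atom str]]] )]] -> [Type [Prod [Atom str]]]]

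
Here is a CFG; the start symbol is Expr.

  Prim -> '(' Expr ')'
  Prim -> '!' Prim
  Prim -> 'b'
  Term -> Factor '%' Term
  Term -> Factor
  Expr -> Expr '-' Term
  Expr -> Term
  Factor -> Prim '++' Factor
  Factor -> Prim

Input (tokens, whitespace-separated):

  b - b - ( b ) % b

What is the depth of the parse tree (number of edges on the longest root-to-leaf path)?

[Expr [Expr [Expr [Term [Factor [Prim b]]]] - [Term [Factor [Prim b]]]] - [Term [Factor [Prim ( [Expr [Term [Factor [Prim b]]]] )]] % [Term [Factor [Prim b]]]]]

8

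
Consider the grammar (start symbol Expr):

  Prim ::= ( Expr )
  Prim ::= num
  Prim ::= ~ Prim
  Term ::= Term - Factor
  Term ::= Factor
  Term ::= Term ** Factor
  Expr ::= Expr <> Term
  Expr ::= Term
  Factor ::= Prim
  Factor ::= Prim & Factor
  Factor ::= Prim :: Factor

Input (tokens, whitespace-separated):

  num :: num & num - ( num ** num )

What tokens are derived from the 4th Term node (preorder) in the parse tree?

num

[Expr [Term [Term [Factor [Prim num] :: [Factor [Prim num] & [Factor [Prim num]]]]] - [Factor [Prim ( [Expr [Term [Term [Factor [Prim num]]] ** [Factor [Prim num]]]] )]]]]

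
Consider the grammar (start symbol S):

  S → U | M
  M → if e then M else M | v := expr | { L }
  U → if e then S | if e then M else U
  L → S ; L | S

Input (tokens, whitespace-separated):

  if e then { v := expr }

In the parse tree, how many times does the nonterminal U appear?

1

[S [U if e then [S [M { [L [S [M v := expr]]] }]]]]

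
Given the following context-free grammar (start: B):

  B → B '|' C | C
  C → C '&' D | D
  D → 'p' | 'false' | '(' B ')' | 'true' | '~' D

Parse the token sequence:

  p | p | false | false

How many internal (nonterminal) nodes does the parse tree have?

12

[B [B [B [B [C [D p]]] | [C [D p]]] | [C [D false]]] | [C [D false]]]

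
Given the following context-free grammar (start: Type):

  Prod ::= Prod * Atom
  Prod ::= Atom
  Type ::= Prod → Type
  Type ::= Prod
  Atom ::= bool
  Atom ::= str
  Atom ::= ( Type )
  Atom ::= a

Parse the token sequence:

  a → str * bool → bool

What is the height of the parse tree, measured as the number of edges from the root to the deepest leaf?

[Type [Prod [Atom a]] → [Type [Prod [Prod [Atom str]] * [Atom bool]] → [Type [Prod [Atom bool]]]]]

5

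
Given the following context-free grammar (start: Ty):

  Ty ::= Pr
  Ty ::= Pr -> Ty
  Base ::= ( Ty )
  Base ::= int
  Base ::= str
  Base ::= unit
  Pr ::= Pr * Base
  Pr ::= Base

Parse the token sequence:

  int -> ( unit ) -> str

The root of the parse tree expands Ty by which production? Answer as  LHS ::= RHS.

[Ty [Pr [Base int]] -> [Ty [Pr [Base ( [Ty [Pr [Base unit]]] )]] -> [Ty [Pr [Base str]]]]]

Ty ::= Pr -> Ty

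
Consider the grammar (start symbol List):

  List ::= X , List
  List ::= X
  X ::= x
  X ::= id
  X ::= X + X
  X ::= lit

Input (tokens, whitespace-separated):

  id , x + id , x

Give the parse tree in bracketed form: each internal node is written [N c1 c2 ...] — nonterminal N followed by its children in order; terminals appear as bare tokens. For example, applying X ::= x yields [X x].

List
X , List
id , List
id , X , List
id , X + X , List
id , x + X , List
id , x + id , List
id , x + id , X
id , x + id , x

[List [X id] , [List [X [X x] + [X id]] , [List [X x]]]]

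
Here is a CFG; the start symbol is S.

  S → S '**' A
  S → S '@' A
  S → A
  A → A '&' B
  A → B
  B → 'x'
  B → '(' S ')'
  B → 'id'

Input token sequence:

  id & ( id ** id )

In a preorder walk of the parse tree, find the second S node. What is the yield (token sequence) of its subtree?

[S [A [A [B id]] & [B ( [S [S [A [B id]]] ** [A [B id]]] )]]]

id ** id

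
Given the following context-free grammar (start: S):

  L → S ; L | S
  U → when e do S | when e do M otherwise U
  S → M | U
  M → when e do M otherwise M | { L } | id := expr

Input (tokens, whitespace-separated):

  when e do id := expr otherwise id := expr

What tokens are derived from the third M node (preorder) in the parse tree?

[S [M when e do [M id := expr] otherwise [M id := expr]]]

id := expr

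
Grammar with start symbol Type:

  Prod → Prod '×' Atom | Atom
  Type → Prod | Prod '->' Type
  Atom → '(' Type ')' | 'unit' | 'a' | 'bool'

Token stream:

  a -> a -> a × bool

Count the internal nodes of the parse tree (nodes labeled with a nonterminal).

[Type [Prod [Atom a]] -> [Type [Prod [Atom a]] -> [Type [Prod [Prod [Atom a]] × [Atom bool]]]]]

11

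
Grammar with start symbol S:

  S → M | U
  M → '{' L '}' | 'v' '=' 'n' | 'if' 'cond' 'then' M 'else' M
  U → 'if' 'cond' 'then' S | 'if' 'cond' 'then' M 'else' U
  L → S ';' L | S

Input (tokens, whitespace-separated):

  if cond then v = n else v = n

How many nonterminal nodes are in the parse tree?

4

[S [M if cond then [M v = n] else [M v = n]]]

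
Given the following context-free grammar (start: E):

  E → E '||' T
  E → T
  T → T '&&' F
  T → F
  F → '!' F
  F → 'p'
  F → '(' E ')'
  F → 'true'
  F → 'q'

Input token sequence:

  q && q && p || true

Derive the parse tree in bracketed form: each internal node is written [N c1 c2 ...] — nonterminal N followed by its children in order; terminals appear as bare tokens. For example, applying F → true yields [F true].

[E [E [T [T [T [F q]] && [F q]] && [F p]]] || [T [F true]]]

E
E || T
T || T
T && F || T
T && F && F || T
F && F && F || T
q && F && F || T
q && q && F || T
q && q && p || T
q && q && p || F
q && q && p || true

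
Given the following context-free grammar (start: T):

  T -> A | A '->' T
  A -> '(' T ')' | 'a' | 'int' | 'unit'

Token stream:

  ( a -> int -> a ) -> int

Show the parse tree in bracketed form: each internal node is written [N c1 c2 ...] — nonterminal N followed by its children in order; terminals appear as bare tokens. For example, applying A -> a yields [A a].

[T [A ( [T [A a] -> [T [A int] -> [T [A a]]]] )] -> [T [A int]]]

T
A -> T
( T ) -> T
( A -> T ) -> T
( a -> T ) -> T
( a -> A -> T ) -> T
( a -> int -> T ) -> T
( a -> int -> A ) -> T
( a -> int -> a ) -> T
( a -> int -> a ) -> A
( a -> int -> a ) -> int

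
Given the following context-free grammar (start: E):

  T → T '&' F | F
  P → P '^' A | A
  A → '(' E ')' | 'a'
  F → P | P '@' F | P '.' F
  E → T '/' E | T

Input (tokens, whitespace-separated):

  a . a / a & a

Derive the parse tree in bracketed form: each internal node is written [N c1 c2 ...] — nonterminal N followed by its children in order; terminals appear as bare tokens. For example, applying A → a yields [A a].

E
T / E
F / E
P . F / E
A . F / E
a . F / E
a . P / E
a . A / E
a . a / E
a . a / T
a . a / T & F
a . a / F & F
a . a / P & F
a . a / A & F
a . a / a & F
a . a / a & P
a . a / a & A
a . a / a & a

[E [T [F [P [A a]] . [F [P [A a]]]]] / [E [T [T [F [P [A a]]]] & [F [P [A a]]]]]]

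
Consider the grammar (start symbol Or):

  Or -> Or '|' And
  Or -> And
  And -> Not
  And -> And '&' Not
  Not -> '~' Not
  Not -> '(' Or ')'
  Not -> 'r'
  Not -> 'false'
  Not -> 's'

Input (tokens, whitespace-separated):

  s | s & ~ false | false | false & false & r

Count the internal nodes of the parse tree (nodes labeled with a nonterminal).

[Or [Or [Or [Or [And [Not s]]] | [And [And [Not s]] & [Not ~ [Not false]]]] | [And [Not false]]] | [And [And [And [Not false]] & [Not false]] & [Not r]]]

19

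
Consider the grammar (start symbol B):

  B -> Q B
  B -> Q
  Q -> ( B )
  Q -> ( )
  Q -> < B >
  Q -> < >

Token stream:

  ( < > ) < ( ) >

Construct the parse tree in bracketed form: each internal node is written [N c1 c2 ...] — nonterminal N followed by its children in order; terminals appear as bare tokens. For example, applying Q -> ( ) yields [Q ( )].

[B [Q ( [B [Q < >]] )] [B [Q < [B [Q ( )]] >]]]

B
Q B
( B ) B
( Q ) B
( < > ) B
( < > ) Q
( < > ) < B >
( < > ) < Q >
( < > ) < ( ) >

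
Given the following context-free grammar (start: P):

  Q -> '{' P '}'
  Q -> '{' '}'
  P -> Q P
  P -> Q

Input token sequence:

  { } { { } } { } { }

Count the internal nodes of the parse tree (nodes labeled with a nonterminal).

10

[P [Q { }] [P [Q { [P [Q { }]] }] [P [Q { }] [P [Q { }]]]]]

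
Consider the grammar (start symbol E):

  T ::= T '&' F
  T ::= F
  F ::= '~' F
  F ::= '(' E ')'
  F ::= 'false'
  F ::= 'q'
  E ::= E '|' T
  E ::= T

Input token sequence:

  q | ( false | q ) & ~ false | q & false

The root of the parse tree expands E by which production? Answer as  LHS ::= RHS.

E ::= E '|' T

[E [E [E [T [F q]]] | [T [T [F ( [E [E [T [F false]]] | [T [F q]]] )]] & [F ~ [F false]]]] | [T [T [F q]] & [F false]]]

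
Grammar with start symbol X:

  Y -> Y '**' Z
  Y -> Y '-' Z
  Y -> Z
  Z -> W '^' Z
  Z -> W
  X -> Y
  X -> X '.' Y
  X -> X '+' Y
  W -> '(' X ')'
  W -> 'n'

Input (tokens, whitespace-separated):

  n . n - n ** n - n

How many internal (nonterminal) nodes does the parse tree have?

[X [X [Y [Z [W n]]]] . [Y [Y [Y [Y [Z [W n]]] - [Z [W n]]] ** [Z [W n]]] - [Z [W n]]]]

17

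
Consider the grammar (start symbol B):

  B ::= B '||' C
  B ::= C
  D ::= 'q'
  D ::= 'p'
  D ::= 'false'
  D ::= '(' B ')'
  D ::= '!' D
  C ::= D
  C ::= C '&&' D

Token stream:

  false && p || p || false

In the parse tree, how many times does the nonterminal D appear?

4

[B [B [B [C [C [D false]] && [D p]]] || [C [D p]]] || [C [D false]]]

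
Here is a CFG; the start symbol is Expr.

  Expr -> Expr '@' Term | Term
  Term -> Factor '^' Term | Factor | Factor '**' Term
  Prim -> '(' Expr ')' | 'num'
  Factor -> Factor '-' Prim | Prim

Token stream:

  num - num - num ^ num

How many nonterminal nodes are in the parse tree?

11

[Expr [Term [Factor [Factor [Factor [Prim num]] - [Prim num]] - [Prim num]] ^ [Term [Factor [Prim num]]]]]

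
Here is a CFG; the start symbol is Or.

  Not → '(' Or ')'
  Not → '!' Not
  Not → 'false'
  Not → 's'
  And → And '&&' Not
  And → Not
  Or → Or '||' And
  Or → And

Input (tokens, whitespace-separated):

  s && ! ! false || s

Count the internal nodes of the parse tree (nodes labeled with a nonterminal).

10

[Or [Or [And [And [Not s]] && [Not ! [Not ! [Not false]]]]] || [And [Not s]]]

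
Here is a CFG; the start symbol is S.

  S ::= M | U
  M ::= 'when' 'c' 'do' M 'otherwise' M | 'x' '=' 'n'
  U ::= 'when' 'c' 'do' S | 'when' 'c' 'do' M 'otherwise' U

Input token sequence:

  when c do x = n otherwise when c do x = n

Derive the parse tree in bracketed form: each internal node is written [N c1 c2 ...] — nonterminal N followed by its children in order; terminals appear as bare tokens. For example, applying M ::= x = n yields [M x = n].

[S [U when c do [M x = n] otherwise [U when c do [S [M x = n]]]]]

S
U
when c do M otherwise U
when c do x = n otherwise U
when c do x = n otherwise when c do S
when c do x = n otherwise when c do M
when c do x = n otherwise when c do x = n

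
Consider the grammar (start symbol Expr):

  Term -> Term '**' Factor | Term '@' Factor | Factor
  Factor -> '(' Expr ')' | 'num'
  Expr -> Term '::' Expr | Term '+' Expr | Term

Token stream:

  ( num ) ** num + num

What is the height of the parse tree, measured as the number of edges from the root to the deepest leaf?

7

[Expr [Term [Term [Factor ( [Expr [Term [Factor num]]] )]] ** [Factor num]] + [Expr [Term [Factor num]]]]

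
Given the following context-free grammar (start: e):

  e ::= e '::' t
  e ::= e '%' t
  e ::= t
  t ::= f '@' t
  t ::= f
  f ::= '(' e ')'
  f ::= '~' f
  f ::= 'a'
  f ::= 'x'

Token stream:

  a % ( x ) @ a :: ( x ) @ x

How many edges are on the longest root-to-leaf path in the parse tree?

[e [e [e [t [f a]]] % [t [f ( [e [t [f x]]] )] @ [t [f a]]]] :: [t [f ( [e [t [f x]]] )] @ [t [f x]]]]

7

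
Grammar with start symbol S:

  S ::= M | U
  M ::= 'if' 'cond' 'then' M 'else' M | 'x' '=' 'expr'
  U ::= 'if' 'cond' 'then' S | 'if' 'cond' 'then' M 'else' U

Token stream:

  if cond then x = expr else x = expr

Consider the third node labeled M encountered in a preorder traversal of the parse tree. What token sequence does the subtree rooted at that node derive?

x = expr

[S [M if cond then [M x = expr] else [M x = expr]]]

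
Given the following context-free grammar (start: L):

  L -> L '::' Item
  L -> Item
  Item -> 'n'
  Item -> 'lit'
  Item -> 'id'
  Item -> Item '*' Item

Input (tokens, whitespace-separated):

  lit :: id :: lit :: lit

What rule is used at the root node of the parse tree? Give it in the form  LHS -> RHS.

L -> L '::' Item

[L [L [L [L [Item lit]] :: [Item id]] :: [Item lit]] :: [Item lit]]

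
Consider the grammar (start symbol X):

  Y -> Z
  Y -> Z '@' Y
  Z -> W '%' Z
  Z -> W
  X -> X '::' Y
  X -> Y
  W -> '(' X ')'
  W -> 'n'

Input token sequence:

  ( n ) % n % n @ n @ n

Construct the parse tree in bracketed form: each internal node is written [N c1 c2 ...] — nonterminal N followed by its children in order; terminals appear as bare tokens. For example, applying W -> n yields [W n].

X
Y
Z @ Y
W % Z @ Y
( X ) % Z @ Y
( Y ) % Z @ Y
( Z ) % Z @ Y
( W ) % Z @ Y
( n ) % Z @ Y
( n ) % W % Z @ Y
( n ) % n % Z @ Y
( n ) % n % W @ Y
( n ) % n % n @ Y
( n ) % n % n @ Z @ Y
( n ) % n % n @ W @ Y
( n ) % n % n @ n @ Y
( n ) % n % n @ n @ Z
( n ) % n % n @ n @ W
( n ) % n % n @ n @ n

[X [Y [Z [W ( [X [Y [Z [W n]]]] )] % [Z [W n] % [Z [W n]]]] @ [Y [Z [W n]] @ [Y [Z [W n]]]]]]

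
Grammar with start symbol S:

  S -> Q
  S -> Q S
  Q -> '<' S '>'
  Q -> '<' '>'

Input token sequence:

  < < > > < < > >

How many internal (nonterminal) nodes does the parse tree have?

[S [Q < [S [Q < >]] >] [S [Q < [S [Q < >]] >]]]

8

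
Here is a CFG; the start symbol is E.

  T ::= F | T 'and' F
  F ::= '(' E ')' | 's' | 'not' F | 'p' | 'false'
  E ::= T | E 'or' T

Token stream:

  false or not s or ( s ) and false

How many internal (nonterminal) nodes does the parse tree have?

15

[E [E [E [T [F false]]] or [T [F not [F s]]]] or [T [T [F ( [E [T [F s]]] )]] and [F false]]]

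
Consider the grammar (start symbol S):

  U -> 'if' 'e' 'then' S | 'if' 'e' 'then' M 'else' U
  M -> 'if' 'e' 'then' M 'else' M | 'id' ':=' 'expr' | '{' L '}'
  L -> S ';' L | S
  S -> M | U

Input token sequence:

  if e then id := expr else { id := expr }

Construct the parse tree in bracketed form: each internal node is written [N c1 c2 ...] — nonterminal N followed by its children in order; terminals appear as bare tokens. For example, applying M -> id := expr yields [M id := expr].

S
M
if e then M else M
if e then id := expr else M
if e then id := expr else { L }
if e then id := expr else { S }
if e then id := expr else { M }
if e then id := expr else { id := expr }

[S [M if e then [M id := expr] else [M { [L [S [M id := expr]]] }]]]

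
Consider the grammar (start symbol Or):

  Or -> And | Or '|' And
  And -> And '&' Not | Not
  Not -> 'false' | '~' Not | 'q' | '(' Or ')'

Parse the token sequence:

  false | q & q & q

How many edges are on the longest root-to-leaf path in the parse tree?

[Or [Or [And [Not false]]] | [And [And [And [Not q]] & [Not q]] & [Not q]]]

5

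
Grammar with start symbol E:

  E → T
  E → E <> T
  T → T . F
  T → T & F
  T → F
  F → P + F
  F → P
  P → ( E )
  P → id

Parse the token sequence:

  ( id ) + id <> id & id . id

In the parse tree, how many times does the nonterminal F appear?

6

[E [E [T [F [P ( [E [T [F [P id]]]] )] + [F [P id]]]]] <> [T [T [T [F [P id]]] & [F [P id]]] . [F [P id]]]]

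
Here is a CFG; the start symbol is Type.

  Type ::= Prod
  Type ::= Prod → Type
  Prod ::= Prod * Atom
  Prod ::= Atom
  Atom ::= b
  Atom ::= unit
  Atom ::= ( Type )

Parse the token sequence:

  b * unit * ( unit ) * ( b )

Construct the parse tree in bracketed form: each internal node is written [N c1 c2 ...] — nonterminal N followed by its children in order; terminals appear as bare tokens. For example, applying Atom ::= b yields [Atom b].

[Type [Prod [Prod [Prod [Prod [Atom b]] * [Atom unit]] * [Atom ( [Type [Prod [Atom unit]]] )]] * [Atom ( [Type [Prod [Atom b]]] )]]]

Type
Prod
Prod * Atom
Prod * Atom * Atom
Prod * Atom * Atom * Atom
Atom * Atom * Atom * Atom
b * Atom * Atom * Atom
b * unit * Atom * Atom
b * unit * ( Type ) * Atom
b * unit * ( Prod ) * Atom
b * unit * ( Atom ) * Atom
b * unit * ( unit ) * Atom
b * unit * ( unit ) * ( Type )
b * unit * ( unit ) * ( Prod )
b * unit * ( unit ) * ( Atom )
b * unit * ( unit ) * ( b )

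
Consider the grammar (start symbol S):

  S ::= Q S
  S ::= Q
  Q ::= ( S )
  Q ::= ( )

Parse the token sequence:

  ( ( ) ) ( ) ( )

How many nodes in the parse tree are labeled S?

4

[S [Q ( [S [Q ( )]] )] [S [Q ( )] [S [Q ( )]]]]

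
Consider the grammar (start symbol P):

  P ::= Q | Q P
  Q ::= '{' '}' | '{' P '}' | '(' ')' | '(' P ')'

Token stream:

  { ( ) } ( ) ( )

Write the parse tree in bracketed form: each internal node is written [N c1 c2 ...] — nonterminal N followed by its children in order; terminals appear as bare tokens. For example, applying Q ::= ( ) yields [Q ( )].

[P [Q { [P [Q ( )]] }] [P [Q ( )] [P [Q ( )]]]]

P
Q P
{ P } P
{ Q } P
{ ( ) } P
{ ( ) } Q P
{ ( ) } ( ) P
{ ( ) } ( ) Q
{ ( ) } ( ) ( )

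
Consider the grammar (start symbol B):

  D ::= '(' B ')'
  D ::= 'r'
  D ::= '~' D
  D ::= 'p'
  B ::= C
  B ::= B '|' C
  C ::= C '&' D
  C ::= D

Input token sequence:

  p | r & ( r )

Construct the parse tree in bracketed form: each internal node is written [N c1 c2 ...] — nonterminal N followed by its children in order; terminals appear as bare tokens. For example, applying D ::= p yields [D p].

B
B | C
C | C
D | C
p | C
p | C & D
p | D & D
p | r & D
p | r & ( B )
p | r & ( C )
p | r & ( D )
p | r & ( r )

[B [B [C [D p]]] | [C [C [D r]] & [D ( [B [C [D r]]] )]]]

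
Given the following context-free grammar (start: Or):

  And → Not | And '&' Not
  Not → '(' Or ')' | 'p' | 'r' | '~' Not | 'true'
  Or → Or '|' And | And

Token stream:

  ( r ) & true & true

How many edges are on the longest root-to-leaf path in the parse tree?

8

[Or [And [And [And [Not ( [Or [And [Not r]]] )]] & [Not true]] & [Not true]]]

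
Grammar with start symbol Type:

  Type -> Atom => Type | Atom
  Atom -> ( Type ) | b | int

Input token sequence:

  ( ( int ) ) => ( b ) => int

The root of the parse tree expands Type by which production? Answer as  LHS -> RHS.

Type -> Atom => Type

[Type [Atom ( [Type [Atom ( [Type [Atom int]] )]] )] => [Type [Atom ( [Type [Atom b]] )] => [Type [Atom int]]]]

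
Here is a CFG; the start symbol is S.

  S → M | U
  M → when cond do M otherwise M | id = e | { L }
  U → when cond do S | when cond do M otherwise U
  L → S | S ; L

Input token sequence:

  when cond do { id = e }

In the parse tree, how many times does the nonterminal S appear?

[S [U when cond do [S [M { [L [S [M id = e]]] }]]]]

3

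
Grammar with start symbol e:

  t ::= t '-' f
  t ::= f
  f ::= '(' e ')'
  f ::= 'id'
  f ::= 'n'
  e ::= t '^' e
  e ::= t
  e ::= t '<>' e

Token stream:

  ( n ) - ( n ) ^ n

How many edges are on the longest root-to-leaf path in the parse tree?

7

[e [t [t [f ( [e [t [f n]]] )]] - [f ( [e [t [f n]]] )]] ^ [e [t [f n]]]]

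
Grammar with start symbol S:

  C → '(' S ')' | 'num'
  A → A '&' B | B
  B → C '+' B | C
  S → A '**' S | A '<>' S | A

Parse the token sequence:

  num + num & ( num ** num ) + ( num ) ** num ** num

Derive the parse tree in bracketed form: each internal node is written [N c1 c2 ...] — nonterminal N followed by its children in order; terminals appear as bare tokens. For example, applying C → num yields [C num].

[S [A [A [B [C num] + [B [C num]]]] & [B [C ( [S [A [B [C num]]] ** [S [A [B [C num]]]]] )] + [B [C ( [S [A [B [C num]]]] )]]]] ** [S [A [B [C num]]] ** [S [A [B [C num]]]]]]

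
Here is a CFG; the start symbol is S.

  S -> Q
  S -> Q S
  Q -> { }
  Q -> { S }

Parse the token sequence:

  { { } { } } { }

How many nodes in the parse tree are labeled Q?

4

[S [Q { [S [Q { }] [S [Q { }]]] }] [S [Q { }]]]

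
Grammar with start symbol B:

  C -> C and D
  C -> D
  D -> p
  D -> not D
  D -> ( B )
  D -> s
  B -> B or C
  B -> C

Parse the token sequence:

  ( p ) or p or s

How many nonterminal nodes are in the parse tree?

12

[B [B [B [C [D ( [B [C [D p]]] )]]] or [C [D p]]] or [C [D s]]]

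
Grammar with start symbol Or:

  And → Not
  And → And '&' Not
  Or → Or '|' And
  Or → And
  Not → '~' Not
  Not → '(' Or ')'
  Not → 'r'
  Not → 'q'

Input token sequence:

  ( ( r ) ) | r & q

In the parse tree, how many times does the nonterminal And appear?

5

[Or [Or [And [Not ( [Or [And [Not ( [Or [And [Not r]]] )]]] )]]] | [And [And [Not r]] & [Not q]]]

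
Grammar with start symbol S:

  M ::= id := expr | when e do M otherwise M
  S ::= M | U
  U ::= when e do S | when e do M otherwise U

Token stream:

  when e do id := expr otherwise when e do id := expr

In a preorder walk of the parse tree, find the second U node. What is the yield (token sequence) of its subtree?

[S [U when e do [M id := expr] otherwise [U when e do [S [M id := expr]]]]]

when e do id := expr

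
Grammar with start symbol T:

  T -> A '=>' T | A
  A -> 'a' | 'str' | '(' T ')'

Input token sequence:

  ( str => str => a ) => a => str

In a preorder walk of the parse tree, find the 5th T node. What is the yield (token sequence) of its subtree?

[T [A ( [T [A str] => [T [A str] => [T [A a]]]] )] => [T [A a] => [T [A str]]]]

a => str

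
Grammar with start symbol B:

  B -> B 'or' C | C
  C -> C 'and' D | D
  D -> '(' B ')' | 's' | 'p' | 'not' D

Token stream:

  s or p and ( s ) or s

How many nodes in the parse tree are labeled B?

4

[B [B [B [C [D s]]] or [C [C [D p]] and [D ( [B [C [D s]]] )]]] or [C [D s]]]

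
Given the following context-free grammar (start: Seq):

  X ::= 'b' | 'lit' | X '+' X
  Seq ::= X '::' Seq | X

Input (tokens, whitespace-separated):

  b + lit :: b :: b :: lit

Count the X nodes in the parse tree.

[Seq [X [X b] + [X lit]] :: [Seq [X b] :: [Seq [X b] :: [Seq [X lit]]]]]

6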